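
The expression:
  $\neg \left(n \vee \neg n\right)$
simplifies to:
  $\text{False}$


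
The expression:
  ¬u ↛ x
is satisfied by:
  {x: True, u: False}
  {u: False, x: False}
  {u: True, x: True}


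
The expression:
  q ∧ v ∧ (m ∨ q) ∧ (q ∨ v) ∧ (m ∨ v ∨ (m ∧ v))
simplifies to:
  q ∧ v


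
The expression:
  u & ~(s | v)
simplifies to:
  u & ~s & ~v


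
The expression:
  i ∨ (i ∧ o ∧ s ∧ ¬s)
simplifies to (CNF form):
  i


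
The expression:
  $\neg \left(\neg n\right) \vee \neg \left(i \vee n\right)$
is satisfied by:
  {n: True, i: False}
  {i: False, n: False}
  {i: True, n: True}


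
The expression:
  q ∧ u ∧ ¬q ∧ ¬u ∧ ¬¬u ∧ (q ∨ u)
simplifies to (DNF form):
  False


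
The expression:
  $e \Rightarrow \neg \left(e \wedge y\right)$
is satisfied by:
  {e: False, y: False}
  {y: True, e: False}
  {e: True, y: False}


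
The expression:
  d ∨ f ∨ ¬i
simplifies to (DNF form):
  d ∨ f ∨ ¬i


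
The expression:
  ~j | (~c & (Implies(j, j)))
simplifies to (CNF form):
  ~c | ~j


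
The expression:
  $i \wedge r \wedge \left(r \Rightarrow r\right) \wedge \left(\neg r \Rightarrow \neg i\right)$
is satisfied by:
  {r: True, i: True}


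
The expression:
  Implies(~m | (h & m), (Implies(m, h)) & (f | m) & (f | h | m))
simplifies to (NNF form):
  f | m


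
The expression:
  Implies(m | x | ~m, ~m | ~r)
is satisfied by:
  {m: False, r: False}
  {r: True, m: False}
  {m: True, r: False}


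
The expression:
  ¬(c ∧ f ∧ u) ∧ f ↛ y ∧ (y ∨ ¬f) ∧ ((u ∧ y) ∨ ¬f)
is never true.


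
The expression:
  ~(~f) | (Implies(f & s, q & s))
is always true.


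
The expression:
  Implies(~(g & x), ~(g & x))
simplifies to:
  True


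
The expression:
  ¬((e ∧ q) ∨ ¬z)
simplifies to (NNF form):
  z ∧ (¬e ∨ ¬q)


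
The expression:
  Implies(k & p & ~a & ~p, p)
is always true.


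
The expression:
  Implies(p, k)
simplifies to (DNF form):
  k | ~p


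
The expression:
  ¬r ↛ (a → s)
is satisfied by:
  {a: True, r: False, s: False}


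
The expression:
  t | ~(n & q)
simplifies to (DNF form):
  t | ~n | ~q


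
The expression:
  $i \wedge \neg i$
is never true.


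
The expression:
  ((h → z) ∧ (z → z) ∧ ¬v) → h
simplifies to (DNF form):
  h ∨ v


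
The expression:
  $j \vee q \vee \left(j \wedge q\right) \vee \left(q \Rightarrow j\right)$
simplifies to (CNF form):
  $\text{True}$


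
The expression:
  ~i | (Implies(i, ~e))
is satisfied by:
  {e: False, i: False}
  {i: True, e: False}
  {e: True, i: False}


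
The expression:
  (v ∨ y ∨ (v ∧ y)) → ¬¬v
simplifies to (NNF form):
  v ∨ ¬y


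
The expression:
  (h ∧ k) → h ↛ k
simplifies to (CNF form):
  ¬h ∨ ¬k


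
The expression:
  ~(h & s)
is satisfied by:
  {s: False, h: False}
  {h: True, s: False}
  {s: True, h: False}


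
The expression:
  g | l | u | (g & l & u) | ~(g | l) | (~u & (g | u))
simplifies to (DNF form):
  True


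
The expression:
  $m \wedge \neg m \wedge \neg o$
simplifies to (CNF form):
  $\text{False}$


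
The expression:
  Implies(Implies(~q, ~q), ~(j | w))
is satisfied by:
  {w: False, j: False}


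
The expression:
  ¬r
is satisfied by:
  {r: False}


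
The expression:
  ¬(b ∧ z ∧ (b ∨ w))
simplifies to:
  ¬b ∨ ¬z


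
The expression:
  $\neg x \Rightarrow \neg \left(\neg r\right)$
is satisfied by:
  {r: True, x: True}
  {r: True, x: False}
  {x: True, r: False}


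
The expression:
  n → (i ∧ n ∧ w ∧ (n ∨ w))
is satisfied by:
  {w: True, i: True, n: False}
  {w: True, i: False, n: False}
  {i: True, w: False, n: False}
  {w: False, i: False, n: False}
  {n: True, w: True, i: True}


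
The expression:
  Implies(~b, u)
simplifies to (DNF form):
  b | u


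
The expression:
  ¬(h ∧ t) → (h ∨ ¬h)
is always true.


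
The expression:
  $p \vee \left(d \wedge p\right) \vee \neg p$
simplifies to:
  $\text{True}$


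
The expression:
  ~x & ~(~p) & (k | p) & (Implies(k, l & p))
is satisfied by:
  {p: True, l: True, x: False, k: False}
  {p: True, x: False, k: False, l: False}
  {p: True, l: True, k: True, x: False}


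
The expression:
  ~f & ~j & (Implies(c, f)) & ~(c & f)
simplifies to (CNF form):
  ~c & ~f & ~j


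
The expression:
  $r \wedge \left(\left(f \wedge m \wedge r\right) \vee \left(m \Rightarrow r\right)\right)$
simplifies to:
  $r$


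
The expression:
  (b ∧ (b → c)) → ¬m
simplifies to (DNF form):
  ¬b ∨ ¬c ∨ ¬m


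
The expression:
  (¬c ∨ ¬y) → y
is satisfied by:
  {y: True}


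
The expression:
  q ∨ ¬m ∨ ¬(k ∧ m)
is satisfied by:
  {q: True, k: False, m: False}
  {k: False, m: False, q: False}
  {m: True, q: True, k: False}
  {m: True, k: False, q: False}
  {q: True, k: True, m: False}
  {k: True, q: False, m: False}
  {m: True, k: True, q: True}


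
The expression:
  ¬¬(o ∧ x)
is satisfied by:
  {x: True, o: True}


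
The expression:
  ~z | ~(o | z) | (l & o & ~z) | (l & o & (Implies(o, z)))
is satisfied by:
  {l: True, o: True, z: False}
  {l: True, o: False, z: False}
  {o: True, l: False, z: False}
  {l: False, o: False, z: False}
  {z: True, l: True, o: True}


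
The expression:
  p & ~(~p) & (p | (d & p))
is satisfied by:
  {p: True}


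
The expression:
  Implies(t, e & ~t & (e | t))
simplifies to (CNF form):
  ~t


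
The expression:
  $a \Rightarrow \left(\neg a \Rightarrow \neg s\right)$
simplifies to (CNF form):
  $\text{True}$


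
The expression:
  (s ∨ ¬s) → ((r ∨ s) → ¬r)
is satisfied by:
  {r: False}


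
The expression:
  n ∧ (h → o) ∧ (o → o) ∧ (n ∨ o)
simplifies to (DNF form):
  (n ∧ o) ∨ (n ∧ ¬h)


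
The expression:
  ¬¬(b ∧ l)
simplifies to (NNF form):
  b ∧ l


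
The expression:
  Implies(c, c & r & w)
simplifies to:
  ~c | (r & w)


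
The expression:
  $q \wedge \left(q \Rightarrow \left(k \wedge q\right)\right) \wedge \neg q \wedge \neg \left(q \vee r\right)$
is never true.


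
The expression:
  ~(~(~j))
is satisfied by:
  {j: False}


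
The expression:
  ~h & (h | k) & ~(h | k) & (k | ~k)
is never true.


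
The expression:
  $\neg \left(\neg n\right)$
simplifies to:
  $n$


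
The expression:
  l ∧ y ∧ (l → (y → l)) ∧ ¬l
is never true.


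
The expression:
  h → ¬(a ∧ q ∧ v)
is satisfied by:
  {h: False, v: False, q: False, a: False}
  {a: True, h: False, v: False, q: False}
  {q: True, h: False, v: False, a: False}
  {a: True, q: True, h: False, v: False}
  {v: True, a: False, h: False, q: False}
  {a: True, v: True, h: False, q: False}
  {q: True, v: True, a: False, h: False}
  {a: True, q: True, v: True, h: False}
  {h: True, q: False, v: False, a: False}
  {a: True, h: True, q: False, v: False}
  {q: True, h: True, a: False, v: False}
  {a: True, q: True, h: True, v: False}
  {v: True, h: True, q: False, a: False}
  {a: True, v: True, h: True, q: False}
  {q: True, v: True, h: True, a: False}


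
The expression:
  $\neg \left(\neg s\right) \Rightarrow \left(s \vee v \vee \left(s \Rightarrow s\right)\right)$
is always true.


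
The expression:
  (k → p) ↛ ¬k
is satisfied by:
  {p: True, k: True}


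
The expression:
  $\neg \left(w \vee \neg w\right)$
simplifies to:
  $\text{False}$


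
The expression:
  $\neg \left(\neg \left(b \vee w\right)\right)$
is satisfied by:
  {b: True, w: True}
  {b: True, w: False}
  {w: True, b: False}


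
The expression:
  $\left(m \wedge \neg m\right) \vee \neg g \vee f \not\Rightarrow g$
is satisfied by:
  {g: False}


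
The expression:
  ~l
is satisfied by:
  {l: False}


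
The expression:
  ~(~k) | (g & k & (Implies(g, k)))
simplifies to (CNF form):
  k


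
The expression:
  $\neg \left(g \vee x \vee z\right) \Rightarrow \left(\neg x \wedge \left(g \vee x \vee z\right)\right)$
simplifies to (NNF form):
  $g \vee x \vee z$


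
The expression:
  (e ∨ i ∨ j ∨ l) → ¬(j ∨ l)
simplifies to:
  ¬j ∧ ¬l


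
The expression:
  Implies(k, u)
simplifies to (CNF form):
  u | ~k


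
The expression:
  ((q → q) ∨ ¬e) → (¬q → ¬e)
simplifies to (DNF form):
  q ∨ ¬e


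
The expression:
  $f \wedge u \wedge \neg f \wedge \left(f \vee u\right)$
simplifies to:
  $\text{False}$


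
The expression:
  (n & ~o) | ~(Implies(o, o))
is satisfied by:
  {n: True, o: False}


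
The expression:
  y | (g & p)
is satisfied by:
  {y: True, p: True, g: True}
  {y: True, p: True, g: False}
  {y: True, g: True, p: False}
  {y: True, g: False, p: False}
  {p: True, g: True, y: False}


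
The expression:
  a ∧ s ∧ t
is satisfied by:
  {t: True, a: True, s: True}


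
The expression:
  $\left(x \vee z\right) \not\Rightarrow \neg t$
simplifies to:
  $t \wedge \left(x \vee z\right)$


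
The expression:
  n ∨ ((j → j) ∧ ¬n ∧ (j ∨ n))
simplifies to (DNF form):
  j ∨ n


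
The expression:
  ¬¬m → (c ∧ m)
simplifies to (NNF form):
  c ∨ ¬m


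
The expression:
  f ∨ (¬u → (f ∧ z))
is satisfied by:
  {u: True, f: True}
  {u: True, f: False}
  {f: True, u: False}


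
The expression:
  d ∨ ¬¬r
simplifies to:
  d ∨ r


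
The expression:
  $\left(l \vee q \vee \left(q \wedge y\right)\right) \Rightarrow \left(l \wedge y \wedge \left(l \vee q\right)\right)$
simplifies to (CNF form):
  $\left(l \vee \neg l\right) \wedge \left(l \vee \neg q\right) \wedge \left(y \vee \neg l\right) \wedge \left(y \vee \neg q\right)$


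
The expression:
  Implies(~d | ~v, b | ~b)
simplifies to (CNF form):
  True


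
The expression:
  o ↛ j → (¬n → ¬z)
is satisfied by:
  {n: True, j: True, z: False, o: False}
  {n: True, j: False, z: False, o: False}
  {j: True, n: False, z: False, o: False}
  {n: False, j: False, z: False, o: False}
  {o: True, n: True, j: True, z: False}
  {o: True, n: True, j: False, z: False}
  {o: True, j: True, n: False, z: False}
  {o: True, j: False, n: False, z: False}
  {n: True, z: True, j: True, o: False}
  {n: True, z: True, j: False, o: False}
  {z: True, j: True, n: False, o: False}
  {z: True, n: False, j: False, o: False}
  {o: True, z: True, n: True, j: True}
  {o: True, z: True, n: True, j: False}
  {o: True, z: True, j: True, n: False}


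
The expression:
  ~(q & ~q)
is always true.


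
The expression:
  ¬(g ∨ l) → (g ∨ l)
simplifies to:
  g ∨ l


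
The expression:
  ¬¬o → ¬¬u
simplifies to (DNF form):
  u ∨ ¬o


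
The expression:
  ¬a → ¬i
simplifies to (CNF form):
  a ∨ ¬i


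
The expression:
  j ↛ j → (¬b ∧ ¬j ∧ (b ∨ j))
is always true.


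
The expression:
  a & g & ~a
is never true.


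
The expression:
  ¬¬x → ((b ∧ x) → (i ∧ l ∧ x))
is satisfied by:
  {i: True, l: True, x: False, b: False}
  {i: True, l: False, x: False, b: False}
  {l: True, i: False, x: False, b: False}
  {i: False, l: False, x: False, b: False}
  {i: True, b: True, l: True, x: False}
  {i: True, b: True, l: False, x: False}
  {b: True, l: True, i: False, x: False}
  {b: True, i: False, l: False, x: False}
  {i: True, x: True, l: True, b: False}
  {i: True, x: True, l: False, b: False}
  {x: True, l: True, i: False, b: False}
  {x: True, i: False, l: False, b: False}
  {i: True, b: True, x: True, l: True}


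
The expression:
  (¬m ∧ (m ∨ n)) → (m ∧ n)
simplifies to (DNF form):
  m ∨ ¬n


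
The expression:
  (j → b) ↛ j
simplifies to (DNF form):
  ¬j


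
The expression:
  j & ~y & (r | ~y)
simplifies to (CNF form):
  j & ~y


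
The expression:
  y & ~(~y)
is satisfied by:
  {y: True}


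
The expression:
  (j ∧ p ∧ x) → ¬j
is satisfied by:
  {p: False, x: False, j: False}
  {j: True, p: False, x: False}
  {x: True, p: False, j: False}
  {j: True, x: True, p: False}
  {p: True, j: False, x: False}
  {j: True, p: True, x: False}
  {x: True, p: True, j: False}


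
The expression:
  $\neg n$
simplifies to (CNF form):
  $\neg n$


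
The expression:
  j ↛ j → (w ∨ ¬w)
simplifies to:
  True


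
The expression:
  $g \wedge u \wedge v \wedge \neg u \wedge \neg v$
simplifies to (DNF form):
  $\text{False}$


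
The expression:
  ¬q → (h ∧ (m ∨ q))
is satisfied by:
  {q: True, m: True, h: True}
  {q: True, m: True, h: False}
  {q: True, h: True, m: False}
  {q: True, h: False, m: False}
  {m: True, h: True, q: False}


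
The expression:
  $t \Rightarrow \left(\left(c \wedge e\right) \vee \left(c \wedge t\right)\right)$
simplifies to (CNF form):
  $c \vee \neg t$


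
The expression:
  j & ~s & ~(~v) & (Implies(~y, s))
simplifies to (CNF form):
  j & v & y & ~s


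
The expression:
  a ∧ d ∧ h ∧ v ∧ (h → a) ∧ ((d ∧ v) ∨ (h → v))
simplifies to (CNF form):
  a ∧ d ∧ h ∧ v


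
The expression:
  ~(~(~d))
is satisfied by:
  {d: False}


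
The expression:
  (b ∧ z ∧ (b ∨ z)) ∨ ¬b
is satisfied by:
  {z: True, b: False}
  {b: False, z: False}
  {b: True, z: True}


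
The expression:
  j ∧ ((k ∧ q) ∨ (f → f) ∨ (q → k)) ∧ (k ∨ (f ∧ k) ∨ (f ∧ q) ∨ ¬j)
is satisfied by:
  {k: True, q: True, j: True, f: True}
  {k: True, q: True, j: True, f: False}
  {k: True, j: True, f: True, q: False}
  {k: True, j: True, f: False, q: False}
  {q: True, j: True, f: True, k: False}


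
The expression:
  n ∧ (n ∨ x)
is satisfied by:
  {n: True}


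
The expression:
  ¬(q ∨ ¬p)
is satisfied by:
  {p: True, q: False}


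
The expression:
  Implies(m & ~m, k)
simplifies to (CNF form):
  True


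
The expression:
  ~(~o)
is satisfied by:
  {o: True}


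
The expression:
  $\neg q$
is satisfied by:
  {q: False}


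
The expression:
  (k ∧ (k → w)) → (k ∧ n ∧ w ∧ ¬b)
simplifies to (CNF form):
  (n ∨ ¬k ∨ ¬w) ∧ (¬b ∨ ¬k ∨ ¬w)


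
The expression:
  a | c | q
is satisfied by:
  {a: True, q: True, c: True}
  {a: True, q: True, c: False}
  {a: True, c: True, q: False}
  {a: True, c: False, q: False}
  {q: True, c: True, a: False}
  {q: True, c: False, a: False}
  {c: True, q: False, a: False}


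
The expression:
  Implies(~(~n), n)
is always true.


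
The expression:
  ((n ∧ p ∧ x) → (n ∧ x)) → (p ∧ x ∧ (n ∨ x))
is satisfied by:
  {p: True, x: True}


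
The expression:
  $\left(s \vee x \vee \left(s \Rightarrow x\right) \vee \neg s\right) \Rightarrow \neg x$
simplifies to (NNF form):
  $\neg x$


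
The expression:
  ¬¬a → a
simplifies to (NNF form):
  True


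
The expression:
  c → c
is always true.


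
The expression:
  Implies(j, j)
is always true.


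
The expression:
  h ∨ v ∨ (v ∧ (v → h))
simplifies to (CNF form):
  h ∨ v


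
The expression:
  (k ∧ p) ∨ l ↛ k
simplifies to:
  (k ∧ p) ∨ (l ∧ ¬k)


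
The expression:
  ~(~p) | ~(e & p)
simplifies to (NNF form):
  True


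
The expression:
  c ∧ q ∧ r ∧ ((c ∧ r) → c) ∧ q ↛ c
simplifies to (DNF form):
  False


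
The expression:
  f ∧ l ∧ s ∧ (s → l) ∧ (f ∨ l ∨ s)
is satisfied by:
  {s: True, f: True, l: True}


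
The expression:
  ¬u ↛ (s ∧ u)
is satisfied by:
  {u: False}


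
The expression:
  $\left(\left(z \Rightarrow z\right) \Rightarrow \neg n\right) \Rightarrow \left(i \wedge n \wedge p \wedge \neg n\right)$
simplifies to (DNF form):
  $n$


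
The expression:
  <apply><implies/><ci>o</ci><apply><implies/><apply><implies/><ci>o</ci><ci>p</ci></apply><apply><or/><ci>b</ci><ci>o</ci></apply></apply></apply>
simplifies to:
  <true/>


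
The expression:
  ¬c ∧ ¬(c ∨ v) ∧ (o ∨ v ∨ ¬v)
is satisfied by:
  {v: False, c: False}


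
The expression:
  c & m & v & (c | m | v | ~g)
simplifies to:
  c & m & v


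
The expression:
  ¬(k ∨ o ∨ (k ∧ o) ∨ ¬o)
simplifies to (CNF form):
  False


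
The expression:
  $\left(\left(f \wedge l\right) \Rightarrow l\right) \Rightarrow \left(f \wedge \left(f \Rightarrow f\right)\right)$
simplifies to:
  $f$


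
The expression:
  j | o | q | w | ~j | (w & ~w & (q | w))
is always true.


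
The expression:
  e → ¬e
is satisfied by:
  {e: False}


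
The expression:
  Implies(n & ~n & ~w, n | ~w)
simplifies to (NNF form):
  True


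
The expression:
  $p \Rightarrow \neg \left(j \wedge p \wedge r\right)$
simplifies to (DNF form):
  $\neg j \vee \neg p \vee \neg r$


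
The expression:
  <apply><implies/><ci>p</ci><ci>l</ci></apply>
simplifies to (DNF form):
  <apply><or/><ci>l</ci><apply><not/><ci>p</ci></apply></apply>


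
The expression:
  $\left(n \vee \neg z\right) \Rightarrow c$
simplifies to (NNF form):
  $c \vee \left(z \wedge \neg n\right)$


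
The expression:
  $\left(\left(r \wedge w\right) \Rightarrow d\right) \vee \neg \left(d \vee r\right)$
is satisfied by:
  {d: True, w: False, r: False}
  {w: False, r: False, d: False}
  {r: True, d: True, w: False}
  {r: True, w: False, d: False}
  {d: True, w: True, r: False}
  {w: True, d: False, r: False}
  {r: True, w: True, d: True}


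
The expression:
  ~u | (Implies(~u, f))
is always true.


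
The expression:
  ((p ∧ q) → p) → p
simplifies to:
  p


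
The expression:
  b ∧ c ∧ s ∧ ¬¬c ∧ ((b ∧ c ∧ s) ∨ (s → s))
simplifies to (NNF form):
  b ∧ c ∧ s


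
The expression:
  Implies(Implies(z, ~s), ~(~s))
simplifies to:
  s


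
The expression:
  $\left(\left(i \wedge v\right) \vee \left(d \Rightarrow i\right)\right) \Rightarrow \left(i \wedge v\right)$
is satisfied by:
  {d: True, v: True, i: False}
  {d: True, v: False, i: False}
  {i: True, d: True, v: True}
  {i: True, v: True, d: False}


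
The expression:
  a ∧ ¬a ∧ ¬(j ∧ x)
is never true.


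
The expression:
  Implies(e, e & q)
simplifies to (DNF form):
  q | ~e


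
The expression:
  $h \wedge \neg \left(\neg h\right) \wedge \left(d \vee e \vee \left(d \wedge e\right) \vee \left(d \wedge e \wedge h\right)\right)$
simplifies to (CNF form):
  $h \wedge \left(d \vee e\right)$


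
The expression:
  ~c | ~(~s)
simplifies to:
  s | ~c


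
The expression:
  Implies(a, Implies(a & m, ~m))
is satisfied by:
  {m: False, a: False}
  {a: True, m: False}
  {m: True, a: False}


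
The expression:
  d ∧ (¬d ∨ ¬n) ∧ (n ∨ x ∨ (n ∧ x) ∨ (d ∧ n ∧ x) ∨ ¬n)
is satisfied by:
  {d: True, n: False}


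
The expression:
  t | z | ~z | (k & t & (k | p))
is always true.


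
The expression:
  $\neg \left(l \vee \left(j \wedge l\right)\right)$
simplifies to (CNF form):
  $\neg l$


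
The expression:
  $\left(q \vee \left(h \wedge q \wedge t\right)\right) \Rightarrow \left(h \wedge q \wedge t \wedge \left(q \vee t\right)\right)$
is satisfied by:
  {h: True, t: True, q: False}
  {h: True, t: False, q: False}
  {t: True, h: False, q: False}
  {h: False, t: False, q: False}
  {q: True, h: True, t: True}


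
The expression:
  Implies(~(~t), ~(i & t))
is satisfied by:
  {t: False, i: False}
  {i: True, t: False}
  {t: True, i: False}


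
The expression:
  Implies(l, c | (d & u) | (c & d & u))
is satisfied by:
  {d: True, c: True, u: True, l: False}
  {d: True, c: True, u: False, l: False}
  {c: True, u: True, l: False, d: False}
  {c: True, u: False, l: False, d: False}
  {d: True, u: True, l: False, c: False}
  {d: True, u: False, l: False, c: False}
  {u: True, d: False, l: False, c: False}
  {u: False, d: False, l: False, c: False}
  {d: True, c: True, l: True, u: True}
  {d: True, c: True, l: True, u: False}
  {c: True, l: True, u: True, d: False}
  {c: True, l: True, u: False, d: False}
  {d: True, l: True, u: True, c: False}


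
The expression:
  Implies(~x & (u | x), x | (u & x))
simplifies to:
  x | ~u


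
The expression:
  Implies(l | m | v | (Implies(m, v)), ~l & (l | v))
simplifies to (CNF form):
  v & ~l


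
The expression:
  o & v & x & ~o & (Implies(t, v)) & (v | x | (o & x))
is never true.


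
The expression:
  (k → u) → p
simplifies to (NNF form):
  p ∨ (k ∧ ¬u)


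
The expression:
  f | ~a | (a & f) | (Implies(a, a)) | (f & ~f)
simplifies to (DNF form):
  True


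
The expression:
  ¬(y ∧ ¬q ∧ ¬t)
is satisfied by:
  {t: True, q: True, y: False}
  {t: True, q: False, y: False}
  {q: True, t: False, y: False}
  {t: False, q: False, y: False}
  {t: True, y: True, q: True}
  {t: True, y: True, q: False}
  {y: True, q: True, t: False}


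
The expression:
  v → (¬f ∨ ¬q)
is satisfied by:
  {v: False, q: False, f: False}
  {f: True, v: False, q: False}
  {q: True, v: False, f: False}
  {f: True, q: True, v: False}
  {v: True, f: False, q: False}
  {f: True, v: True, q: False}
  {q: True, v: True, f: False}


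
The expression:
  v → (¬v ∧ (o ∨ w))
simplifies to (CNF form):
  ¬v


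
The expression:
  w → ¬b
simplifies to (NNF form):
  ¬b ∨ ¬w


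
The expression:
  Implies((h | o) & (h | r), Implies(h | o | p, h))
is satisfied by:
  {h: True, o: False, r: False}
  {h: False, o: False, r: False}
  {r: True, h: True, o: False}
  {r: True, h: False, o: False}
  {o: True, h: True, r: False}
  {o: True, h: False, r: False}
  {o: True, r: True, h: True}


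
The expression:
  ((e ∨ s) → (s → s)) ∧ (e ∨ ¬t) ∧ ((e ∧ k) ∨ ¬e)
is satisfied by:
  {k: True, e: False, t: False}
  {e: False, t: False, k: False}
  {k: True, e: True, t: False}
  {k: True, t: True, e: True}


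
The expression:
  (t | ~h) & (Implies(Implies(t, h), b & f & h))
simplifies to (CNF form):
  t & (b | ~h) & (f | ~h)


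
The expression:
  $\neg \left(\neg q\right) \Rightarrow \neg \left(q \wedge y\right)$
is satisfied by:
  {q: False, y: False}
  {y: True, q: False}
  {q: True, y: False}


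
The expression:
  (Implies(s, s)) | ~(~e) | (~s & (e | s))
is always true.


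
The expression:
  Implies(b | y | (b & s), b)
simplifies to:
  b | ~y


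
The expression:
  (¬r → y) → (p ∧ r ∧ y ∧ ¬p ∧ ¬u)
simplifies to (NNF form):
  ¬r ∧ ¬y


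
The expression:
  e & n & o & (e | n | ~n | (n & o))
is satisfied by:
  {e: True, o: True, n: True}


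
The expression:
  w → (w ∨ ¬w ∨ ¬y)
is always true.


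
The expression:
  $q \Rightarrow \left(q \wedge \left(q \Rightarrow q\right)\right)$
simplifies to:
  $\text{True}$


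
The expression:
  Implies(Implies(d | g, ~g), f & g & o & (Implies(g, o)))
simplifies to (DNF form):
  g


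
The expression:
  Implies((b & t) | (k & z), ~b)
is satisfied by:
  {z: False, k: False, b: False, t: False}
  {k: True, t: False, z: False, b: False}
  {z: True, t: False, k: False, b: False}
  {k: True, z: True, t: False, b: False}
  {t: True, z: False, k: False, b: False}
  {t: True, k: True, z: False, b: False}
  {t: True, z: True, k: False, b: False}
  {t: True, k: True, z: True, b: False}
  {b: True, t: False, z: False, k: False}
  {b: True, k: True, t: False, z: False}
  {b: True, z: True, t: False, k: False}


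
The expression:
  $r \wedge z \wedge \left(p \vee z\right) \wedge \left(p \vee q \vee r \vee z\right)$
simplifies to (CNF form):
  $r \wedge z$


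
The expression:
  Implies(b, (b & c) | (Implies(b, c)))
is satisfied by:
  {c: True, b: False}
  {b: False, c: False}
  {b: True, c: True}


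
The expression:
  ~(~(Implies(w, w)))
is always true.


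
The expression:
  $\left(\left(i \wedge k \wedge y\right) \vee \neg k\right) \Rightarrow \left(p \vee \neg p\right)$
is always true.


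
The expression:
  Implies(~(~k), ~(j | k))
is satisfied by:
  {k: False}


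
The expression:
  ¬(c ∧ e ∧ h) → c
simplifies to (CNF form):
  c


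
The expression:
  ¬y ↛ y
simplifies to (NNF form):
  True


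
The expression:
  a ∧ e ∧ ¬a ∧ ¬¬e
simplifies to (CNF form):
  False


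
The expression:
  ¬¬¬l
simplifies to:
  ¬l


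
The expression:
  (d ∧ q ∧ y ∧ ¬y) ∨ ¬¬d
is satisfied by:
  {d: True}


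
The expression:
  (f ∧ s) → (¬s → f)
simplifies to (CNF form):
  True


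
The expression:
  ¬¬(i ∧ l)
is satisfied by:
  {i: True, l: True}


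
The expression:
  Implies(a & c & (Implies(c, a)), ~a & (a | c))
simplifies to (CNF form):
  ~a | ~c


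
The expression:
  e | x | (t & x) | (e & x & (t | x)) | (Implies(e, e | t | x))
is always true.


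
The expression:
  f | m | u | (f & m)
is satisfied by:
  {m: True, u: True, f: True}
  {m: True, u: True, f: False}
  {m: True, f: True, u: False}
  {m: True, f: False, u: False}
  {u: True, f: True, m: False}
  {u: True, f: False, m: False}
  {f: True, u: False, m: False}


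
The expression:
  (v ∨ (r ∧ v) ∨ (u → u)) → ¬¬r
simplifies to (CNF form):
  r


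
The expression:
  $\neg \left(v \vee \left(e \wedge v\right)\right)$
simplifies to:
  $\neg v$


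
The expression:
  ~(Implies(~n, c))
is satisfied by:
  {n: False, c: False}


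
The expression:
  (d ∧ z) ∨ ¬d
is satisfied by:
  {z: True, d: False}
  {d: False, z: False}
  {d: True, z: True}


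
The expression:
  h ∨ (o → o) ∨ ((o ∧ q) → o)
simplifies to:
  True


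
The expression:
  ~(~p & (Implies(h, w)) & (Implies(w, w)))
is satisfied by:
  {p: True, h: True, w: False}
  {p: True, w: False, h: False}
  {p: True, h: True, w: True}
  {p: True, w: True, h: False}
  {h: True, w: False, p: False}


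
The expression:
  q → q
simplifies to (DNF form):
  True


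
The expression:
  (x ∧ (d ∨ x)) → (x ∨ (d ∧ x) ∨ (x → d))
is always true.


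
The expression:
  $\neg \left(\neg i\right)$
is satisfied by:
  {i: True}


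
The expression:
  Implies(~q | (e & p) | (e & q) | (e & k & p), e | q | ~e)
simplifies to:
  True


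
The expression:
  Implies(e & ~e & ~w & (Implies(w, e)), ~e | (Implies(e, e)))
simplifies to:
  True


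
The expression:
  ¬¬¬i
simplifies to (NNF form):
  ¬i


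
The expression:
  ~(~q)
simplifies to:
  q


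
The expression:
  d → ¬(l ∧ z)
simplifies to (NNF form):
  ¬d ∨ ¬l ∨ ¬z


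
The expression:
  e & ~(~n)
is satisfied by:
  {e: True, n: True}


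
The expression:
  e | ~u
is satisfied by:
  {e: True, u: False}
  {u: False, e: False}
  {u: True, e: True}


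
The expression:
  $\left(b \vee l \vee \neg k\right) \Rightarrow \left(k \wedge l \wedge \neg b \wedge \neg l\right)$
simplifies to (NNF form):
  $k \wedge \neg b \wedge \neg l$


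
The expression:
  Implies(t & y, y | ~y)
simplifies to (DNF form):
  True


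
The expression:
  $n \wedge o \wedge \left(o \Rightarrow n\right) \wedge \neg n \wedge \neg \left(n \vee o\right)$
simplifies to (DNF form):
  $\text{False}$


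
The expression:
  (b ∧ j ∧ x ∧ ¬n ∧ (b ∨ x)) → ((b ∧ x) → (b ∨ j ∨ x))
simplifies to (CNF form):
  True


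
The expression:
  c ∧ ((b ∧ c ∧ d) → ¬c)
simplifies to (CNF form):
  c ∧ (¬b ∨ ¬d)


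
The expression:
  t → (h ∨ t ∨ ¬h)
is always true.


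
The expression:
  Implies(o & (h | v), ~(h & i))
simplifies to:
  ~h | ~i | ~o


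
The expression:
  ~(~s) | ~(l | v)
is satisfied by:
  {s: True, l: False, v: False}
  {s: True, v: True, l: False}
  {s: True, l: True, v: False}
  {s: True, v: True, l: True}
  {v: False, l: False, s: False}


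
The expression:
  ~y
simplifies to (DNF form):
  ~y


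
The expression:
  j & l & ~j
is never true.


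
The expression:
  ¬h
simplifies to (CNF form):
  ¬h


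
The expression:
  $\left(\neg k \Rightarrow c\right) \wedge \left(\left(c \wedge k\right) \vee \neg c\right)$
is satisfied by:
  {k: True}


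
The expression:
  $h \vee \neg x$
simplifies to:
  $h \vee \neg x$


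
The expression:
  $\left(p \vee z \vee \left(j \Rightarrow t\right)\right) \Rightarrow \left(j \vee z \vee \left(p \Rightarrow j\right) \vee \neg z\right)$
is always true.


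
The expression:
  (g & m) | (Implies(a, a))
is always true.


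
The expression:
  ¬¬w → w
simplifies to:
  True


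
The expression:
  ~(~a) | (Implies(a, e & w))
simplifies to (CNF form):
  True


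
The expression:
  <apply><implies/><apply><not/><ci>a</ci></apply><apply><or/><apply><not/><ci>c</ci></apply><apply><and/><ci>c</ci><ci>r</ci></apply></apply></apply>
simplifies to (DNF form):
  <apply><or/><ci>a</ci><ci>r</ci><apply><not/><ci>c</ci></apply></apply>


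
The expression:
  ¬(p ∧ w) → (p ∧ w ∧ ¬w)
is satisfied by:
  {p: True, w: True}


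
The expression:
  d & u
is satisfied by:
  {u: True, d: True}


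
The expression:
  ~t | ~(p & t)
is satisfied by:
  {p: False, t: False}
  {t: True, p: False}
  {p: True, t: False}


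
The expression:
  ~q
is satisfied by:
  {q: False}


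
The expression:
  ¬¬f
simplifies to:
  f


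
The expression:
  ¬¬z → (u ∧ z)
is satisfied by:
  {u: True, z: False}
  {z: False, u: False}
  {z: True, u: True}


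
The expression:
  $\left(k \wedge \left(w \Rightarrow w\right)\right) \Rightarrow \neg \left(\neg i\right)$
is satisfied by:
  {i: True, k: False}
  {k: False, i: False}
  {k: True, i: True}


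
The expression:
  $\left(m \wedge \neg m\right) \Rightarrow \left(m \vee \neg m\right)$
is always true.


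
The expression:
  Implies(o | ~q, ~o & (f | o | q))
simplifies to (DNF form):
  (f & ~o) | (q & ~o)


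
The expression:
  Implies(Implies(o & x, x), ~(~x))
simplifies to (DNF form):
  x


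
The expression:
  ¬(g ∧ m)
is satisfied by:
  {g: False, m: False}
  {m: True, g: False}
  {g: True, m: False}


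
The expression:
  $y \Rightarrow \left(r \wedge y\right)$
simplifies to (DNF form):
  $r \vee \neg y$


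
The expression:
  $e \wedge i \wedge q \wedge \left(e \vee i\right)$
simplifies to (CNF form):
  $e \wedge i \wedge q$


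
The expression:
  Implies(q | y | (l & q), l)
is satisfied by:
  {l: True, y: False, q: False}
  {q: True, l: True, y: False}
  {l: True, y: True, q: False}
  {q: True, l: True, y: True}
  {q: False, y: False, l: False}


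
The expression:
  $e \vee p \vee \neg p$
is always true.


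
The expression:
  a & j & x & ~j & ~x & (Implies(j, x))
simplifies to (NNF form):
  False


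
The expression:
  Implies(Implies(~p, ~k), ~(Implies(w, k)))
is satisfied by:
  {w: True, p: False, k: False}
  {k: True, w: True, p: False}
  {k: True, w: False, p: False}
  {p: True, w: True, k: False}


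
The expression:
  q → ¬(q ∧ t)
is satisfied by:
  {t: False, q: False}
  {q: True, t: False}
  {t: True, q: False}


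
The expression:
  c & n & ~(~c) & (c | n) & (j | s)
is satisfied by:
  {c: True, n: True, s: True, j: True}
  {c: True, n: True, s: True, j: False}
  {c: True, n: True, j: True, s: False}


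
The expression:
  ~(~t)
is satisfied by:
  {t: True}


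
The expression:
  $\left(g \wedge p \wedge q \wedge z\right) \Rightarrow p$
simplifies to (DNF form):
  $\text{True}$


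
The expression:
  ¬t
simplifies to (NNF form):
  ¬t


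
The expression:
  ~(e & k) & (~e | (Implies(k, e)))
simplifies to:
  ~e | ~k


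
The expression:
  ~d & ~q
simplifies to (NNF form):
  ~d & ~q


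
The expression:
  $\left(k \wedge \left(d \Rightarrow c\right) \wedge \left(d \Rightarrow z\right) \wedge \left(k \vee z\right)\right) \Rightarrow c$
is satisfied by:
  {d: True, c: True, k: False}
  {d: True, k: False, c: False}
  {c: True, k: False, d: False}
  {c: False, k: False, d: False}
  {d: True, c: True, k: True}
  {d: True, k: True, c: False}
  {c: True, k: True, d: False}


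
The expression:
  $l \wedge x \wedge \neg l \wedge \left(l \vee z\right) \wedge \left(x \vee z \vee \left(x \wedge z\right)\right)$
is never true.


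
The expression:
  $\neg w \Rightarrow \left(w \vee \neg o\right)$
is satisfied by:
  {w: True, o: False}
  {o: False, w: False}
  {o: True, w: True}


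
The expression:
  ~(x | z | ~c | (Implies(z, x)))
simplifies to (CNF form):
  False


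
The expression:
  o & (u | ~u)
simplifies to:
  o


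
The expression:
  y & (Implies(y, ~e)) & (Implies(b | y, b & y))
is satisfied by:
  {b: True, y: True, e: False}


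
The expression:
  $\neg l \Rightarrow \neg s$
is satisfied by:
  {l: True, s: False}
  {s: False, l: False}
  {s: True, l: True}


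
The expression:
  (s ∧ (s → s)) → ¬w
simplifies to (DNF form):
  ¬s ∨ ¬w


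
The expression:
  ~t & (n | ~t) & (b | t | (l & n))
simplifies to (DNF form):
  (b & ~t) | (b & l & ~t) | (b & n & ~t) | (l & n & ~t)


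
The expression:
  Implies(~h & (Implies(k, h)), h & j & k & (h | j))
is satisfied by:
  {k: True, h: True}
  {k: True, h: False}
  {h: True, k: False}


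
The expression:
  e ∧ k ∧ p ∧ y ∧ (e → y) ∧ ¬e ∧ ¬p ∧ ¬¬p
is never true.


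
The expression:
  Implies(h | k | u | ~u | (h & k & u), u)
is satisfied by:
  {u: True}


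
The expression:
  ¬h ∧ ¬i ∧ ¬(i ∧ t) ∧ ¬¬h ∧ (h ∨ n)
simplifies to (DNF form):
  False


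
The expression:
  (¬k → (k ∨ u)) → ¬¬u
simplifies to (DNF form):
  u ∨ ¬k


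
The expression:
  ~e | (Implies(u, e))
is always true.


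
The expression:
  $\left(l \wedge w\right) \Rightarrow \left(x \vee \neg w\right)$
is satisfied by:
  {x: True, l: False, w: False}
  {l: False, w: False, x: False}
  {w: True, x: True, l: False}
  {w: True, l: False, x: False}
  {x: True, l: True, w: False}
  {l: True, x: False, w: False}
  {w: True, l: True, x: True}


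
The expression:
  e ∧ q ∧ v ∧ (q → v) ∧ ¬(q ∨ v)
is never true.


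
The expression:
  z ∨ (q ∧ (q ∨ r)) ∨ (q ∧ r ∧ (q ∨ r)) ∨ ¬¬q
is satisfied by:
  {q: True, z: True}
  {q: True, z: False}
  {z: True, q: False}


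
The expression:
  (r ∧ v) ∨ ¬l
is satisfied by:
  {v: True, r: True, l: False}
  {v: True, r: False, l: False}
  {r: True, v: False, l: False}
  {v: False, r: False, l: False}
  {v: True, l: True, r: True}


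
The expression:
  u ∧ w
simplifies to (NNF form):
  u ∧ w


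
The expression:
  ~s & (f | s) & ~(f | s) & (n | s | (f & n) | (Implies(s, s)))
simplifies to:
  False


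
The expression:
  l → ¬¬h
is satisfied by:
  {h: True, l: False}
  {l: False, h: False}
  {l: True, h: True}


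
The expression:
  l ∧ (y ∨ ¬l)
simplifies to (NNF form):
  l ∧ y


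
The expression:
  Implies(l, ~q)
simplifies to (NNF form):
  ~l | ~q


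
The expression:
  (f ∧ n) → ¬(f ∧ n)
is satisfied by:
  {n: False, f: False}
  {f: True, n: False}
  {n: True, f: False}


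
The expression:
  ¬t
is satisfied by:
  {t: False}


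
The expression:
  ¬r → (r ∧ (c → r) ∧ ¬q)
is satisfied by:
  {r: True}


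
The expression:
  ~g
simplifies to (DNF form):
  ~g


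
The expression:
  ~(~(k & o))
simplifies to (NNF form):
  k & o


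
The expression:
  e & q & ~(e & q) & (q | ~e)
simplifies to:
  False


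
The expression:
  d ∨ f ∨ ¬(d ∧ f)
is always true.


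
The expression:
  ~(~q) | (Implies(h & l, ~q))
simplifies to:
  True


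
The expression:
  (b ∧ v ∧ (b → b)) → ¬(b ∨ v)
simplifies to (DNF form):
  ¬b ∨ ¬v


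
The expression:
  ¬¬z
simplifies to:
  z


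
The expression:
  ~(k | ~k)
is never true.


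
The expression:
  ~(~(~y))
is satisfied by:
  {y: False}


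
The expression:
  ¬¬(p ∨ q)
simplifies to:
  p ∨ q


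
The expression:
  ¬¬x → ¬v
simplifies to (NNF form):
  ¬v ∨ ¬x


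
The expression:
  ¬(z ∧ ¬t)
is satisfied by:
  {t: True, z: False}
  {z: False, t: False}
  {z: True, t: True}


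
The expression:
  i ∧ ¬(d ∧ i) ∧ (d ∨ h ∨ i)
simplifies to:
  i ∧ ¬d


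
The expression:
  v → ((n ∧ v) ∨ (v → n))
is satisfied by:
  {n: True, v: False}
  {v: False, n: False}
  {v: True, n: True}


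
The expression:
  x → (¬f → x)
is always true.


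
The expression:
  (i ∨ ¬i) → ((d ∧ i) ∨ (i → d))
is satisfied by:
  {d: True, i: False}
  {i: False, d: False}
  {i: True, d: True}


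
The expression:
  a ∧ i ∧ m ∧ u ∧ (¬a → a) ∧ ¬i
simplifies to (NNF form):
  False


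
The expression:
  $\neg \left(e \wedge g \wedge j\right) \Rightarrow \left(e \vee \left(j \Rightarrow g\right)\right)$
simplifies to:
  $e \vee g \vee \neg j$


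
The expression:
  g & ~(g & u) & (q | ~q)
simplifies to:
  g & ~u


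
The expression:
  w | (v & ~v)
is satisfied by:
  {w: True}


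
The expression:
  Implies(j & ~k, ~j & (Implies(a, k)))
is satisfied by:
  {k: True, j: False}
  {j: False, k: False}
  {j: True, k: True}


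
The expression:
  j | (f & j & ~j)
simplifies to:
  j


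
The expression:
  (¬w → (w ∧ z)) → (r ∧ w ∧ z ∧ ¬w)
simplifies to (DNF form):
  ¬w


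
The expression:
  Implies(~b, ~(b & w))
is always true.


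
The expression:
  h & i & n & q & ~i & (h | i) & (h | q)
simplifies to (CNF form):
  False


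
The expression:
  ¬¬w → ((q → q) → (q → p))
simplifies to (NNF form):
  p ∨ ¬q ∨ ¬w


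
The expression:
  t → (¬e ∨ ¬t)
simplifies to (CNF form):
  ¬e ∨ ¬t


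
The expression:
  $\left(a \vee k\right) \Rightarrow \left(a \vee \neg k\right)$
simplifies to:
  $a \vee \neg k$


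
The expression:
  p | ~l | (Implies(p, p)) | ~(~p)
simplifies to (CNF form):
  True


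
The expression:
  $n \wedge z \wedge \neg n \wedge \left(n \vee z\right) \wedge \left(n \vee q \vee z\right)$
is never true.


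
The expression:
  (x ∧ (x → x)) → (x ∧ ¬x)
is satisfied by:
  {x: False}


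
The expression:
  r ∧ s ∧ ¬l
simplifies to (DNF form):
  r ∧ s ∧ ¬l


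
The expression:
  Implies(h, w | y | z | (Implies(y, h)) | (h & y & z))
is always true.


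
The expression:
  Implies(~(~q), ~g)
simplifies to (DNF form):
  ~g | ~q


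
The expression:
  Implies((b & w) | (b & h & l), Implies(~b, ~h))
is always true.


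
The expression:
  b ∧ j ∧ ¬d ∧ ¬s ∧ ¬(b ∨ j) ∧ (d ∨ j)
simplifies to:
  False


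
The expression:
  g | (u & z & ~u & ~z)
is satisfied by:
  {g: True}
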